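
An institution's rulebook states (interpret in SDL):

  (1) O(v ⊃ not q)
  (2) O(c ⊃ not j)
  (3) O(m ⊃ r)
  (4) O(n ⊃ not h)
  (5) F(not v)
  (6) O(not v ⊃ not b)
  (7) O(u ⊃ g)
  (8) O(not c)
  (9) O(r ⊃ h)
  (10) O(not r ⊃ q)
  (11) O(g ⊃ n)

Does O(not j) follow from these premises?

No

Premise 2 is O(c ⊃ not j), but O(c) is not derivable from the premises, so it does not yield O(not j).
No other premise forces O(not j). An ideal world satisfying every premise can still have not j false, so O(not j) is not derivable.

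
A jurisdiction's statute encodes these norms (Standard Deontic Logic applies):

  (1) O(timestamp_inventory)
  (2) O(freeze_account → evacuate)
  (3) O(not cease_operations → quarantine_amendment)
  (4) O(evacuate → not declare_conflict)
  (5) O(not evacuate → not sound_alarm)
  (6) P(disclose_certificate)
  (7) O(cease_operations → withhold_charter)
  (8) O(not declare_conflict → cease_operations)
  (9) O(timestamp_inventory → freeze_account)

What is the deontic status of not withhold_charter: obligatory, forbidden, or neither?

From premise 1 we have O(timestamp_inventory).
Premise 9 is O(timestamp_inventory → freeze_account); since O(timestamp_inventory), deontic closure gives O(freeze_account).
With premise 2, O(freeze_account → evacuate), the K-axiom yields O(evacuate).
With premise 4, O(evacuate → not declare_conflict), the K-axiom yields O(not declare_conflict).
Premise 8 is O(not declare_conflict → cease_operations); since O(not declare_conflict), deontic closure gives O(cease_operations).
With premise 7, O(cease_operations → withhold_charter), the K-axiom yields O(withhold_charter).
Premises 3, 5, 6 do not contribute to this derivation.
Thus O(withhold_charter), which is F(not withhold_charter): not withhold_charter is forbidden.

Forbidden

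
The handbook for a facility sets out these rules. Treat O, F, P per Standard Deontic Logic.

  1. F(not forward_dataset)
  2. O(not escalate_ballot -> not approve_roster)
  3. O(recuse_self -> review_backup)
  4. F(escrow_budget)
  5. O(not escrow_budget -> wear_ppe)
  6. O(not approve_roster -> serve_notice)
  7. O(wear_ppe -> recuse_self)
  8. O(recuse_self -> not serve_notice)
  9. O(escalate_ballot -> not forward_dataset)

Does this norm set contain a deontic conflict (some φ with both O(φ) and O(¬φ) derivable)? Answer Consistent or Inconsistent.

Inconsistent

Premise 1 is F(not forward_dataset), i.e. O(forward_dataset).
Premise 9, O(escalate_ballot -> not forward_dataset), contraposes to O(forward_dataset -> not escalate_ballot); with O(forward_dataset) we get O(not escalate_ballot).
Premise 2 is O(not escalate_ballot -> not approve_roster); since O(not escalate_ballot), deontic closure gives O(not approve_roster).
With premise 6, O(not approve_roster -> serve_notice), the K-axiom yields O(serve_notice).
Premise 8, O(recuse_self -> not serve_notice), contraposes to O(serve_notice -> not recuse_self); with O(serve_notice) we get O(not recuse_self).
Premise 7 is O(wear_ppe -> recuse_self); contrapositively O(not recuse_self -> not wear_ppe). Since O(not recuse_self) holds, K gives O(not wear_ppe).
The contrapositive of premise 5 (O(not escrow_budget -> wear_ppe)) is O(not wear_ppe -> escrow_budget), and O(not wear_ppe) is already established, so O(escrow_budget).
Yet premise 4 is F(escrow_budget), i.e. O(not escrow_budget).
We now have both O(escrow_budget) and O(not escrow_budget) — escrow_budget is simultaneously obligatory and forbidden, violating the D-axiom.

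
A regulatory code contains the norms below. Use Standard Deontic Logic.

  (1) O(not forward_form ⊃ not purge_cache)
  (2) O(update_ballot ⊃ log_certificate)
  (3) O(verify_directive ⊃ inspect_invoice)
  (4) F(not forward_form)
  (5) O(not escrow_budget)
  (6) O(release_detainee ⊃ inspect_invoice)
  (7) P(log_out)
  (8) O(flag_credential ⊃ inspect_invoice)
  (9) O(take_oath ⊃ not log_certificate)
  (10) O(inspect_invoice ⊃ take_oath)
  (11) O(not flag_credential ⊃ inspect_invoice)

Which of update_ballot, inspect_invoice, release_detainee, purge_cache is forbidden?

update_ballot

By case analysis on not flag_credential: premise 11 gives O(not flag_credential ⊃ inspect_invoice) and premise 8 gives O(flag_credential ⊃ inspect_invoice), so O(inspect_invoice) either way.
With premise 10, O(inspect_invoice ⊃ take_oath), the K-axiom yields O(take_oath).
From O(take_oath) and premise 9, O(take_oath ⊃ not log_certificate), we obtain O(not log_certificate).
Premise 2 is O(update_ballot ⊃ log_certificate); contrapositively O(not log_certificate ⊃ not update_ballot). Since O(not log_certificate) holds, K gives O(not update_ballot).
So O(not update_ballot) holds, i.e. update_ballot is forbidden. None of the other listed options is forbidden under the premises.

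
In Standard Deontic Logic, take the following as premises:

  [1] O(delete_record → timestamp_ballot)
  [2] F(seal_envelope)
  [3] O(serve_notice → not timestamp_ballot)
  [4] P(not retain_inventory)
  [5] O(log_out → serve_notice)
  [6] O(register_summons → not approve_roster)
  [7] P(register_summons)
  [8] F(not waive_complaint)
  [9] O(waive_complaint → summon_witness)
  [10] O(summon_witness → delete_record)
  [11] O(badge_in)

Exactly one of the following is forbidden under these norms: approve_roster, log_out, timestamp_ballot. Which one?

log_out

F(not waive_complaint) at premise 8 means O(waive_complaint).
With premise 9, O(waive_complaint → summon_witness), the K-axiom yields O(summon_witness).
Applying K to premise 10 (O(summon_witness → delete_record)) and O(summon_witness) yields O(delete_record).
From O(delete_record) and premise 1, O(delete_record → timestamp_ballot), we obtain O(timestamp_ballot).
The contrapositive of premise 3 (O(serve_notice → not timestamp_ballot)) is O(timestamp_ballot → not serve_notice), and O(timestamp_ballot) is already established, so O(not serve_notice).
Premise 5 is O(log_out → serve_notice); contrapositively O(not serve_notice → not log_out). Since O(not serve_notice) holds, K gives O(not log_out).
So O(not log_out) holds, i.e. log_out is forbidden. None of the other listed options is forbidden under the premises.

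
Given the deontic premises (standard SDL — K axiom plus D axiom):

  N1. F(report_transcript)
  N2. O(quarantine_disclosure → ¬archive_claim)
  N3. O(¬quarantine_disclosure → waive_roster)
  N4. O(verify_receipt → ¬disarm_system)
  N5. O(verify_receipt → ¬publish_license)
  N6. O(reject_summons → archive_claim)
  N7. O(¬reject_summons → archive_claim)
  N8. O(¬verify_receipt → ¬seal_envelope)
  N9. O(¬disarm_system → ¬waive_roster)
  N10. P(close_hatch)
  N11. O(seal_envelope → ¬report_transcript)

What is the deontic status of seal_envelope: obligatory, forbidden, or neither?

Forbidden

By case analysis on ¬reject_summons: premise 7 gives O(¬reject_summons → archive_claim) and premise 6 gives O(reject_summons → archive_claim), so O(archive_claim) either way.
Premise 2 is O(quarantine_disclosure → ¬archive_claim); contrapositively O(archive_claim → ¬quarantine_disclosure). Since O(archive_claim) holds, K gives O(¬quarantine_disclosure).
With premise 3, O(¬quarantine_disclosure → waive_roster), the K-axiom yields O(waive_roster).
The contrapositive of premise 9 (O(¬disarm_system → ¬waive_roster)) is O(waive_roster → disarm_system), and O(waive_roster) is already established, so O(disarm_system).
Premise 4, O(verify_receipt → ¬disarm_system), contraposes to O(disarm_system → ¬verify_receipt); with O(disarm_system) we get O(¬verify_receipt).
Applying K to premise 8 (O(¬verify_receipt → ¬seal_envelope)) and O(¬verify_receipt) yields O(¬seal_envelope).
Premises 1, 5, 10, 11 do not contribute to this derivation.
Thus O(¬seal_envelope), which is F(seal_envelope): seal_envelope is forbidden.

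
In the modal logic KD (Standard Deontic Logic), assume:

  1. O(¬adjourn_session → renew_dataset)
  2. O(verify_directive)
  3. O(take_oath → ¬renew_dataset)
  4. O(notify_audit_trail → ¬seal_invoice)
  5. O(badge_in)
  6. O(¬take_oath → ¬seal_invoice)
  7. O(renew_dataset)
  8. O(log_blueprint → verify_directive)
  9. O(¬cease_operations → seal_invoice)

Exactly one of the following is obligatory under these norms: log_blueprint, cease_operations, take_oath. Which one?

cease_operations

From premise 7 we have O(renew_dataset).
Premise 3, O(take_oath → ¬renew_dataset), contraposes to O(renew_dataset → ¬take_oath); with O(renew_dataset) we get O(¬take_oath).
Applying K to premise 6 (O(¬take_oath → ¬seal_invoice)) and O(¬take_oath) yields O(¬seal_invoice).
Premise 9, O(¬cease_operations → seal_invoice), contraposes to O(¬seal_invoice → cease_operations); with O(¬seal_invoice) we get O(cease_operations).
So O(cease_operations) holds — cease_operations is obligatory. None of the other listed options is made obligatory by any chain of premises.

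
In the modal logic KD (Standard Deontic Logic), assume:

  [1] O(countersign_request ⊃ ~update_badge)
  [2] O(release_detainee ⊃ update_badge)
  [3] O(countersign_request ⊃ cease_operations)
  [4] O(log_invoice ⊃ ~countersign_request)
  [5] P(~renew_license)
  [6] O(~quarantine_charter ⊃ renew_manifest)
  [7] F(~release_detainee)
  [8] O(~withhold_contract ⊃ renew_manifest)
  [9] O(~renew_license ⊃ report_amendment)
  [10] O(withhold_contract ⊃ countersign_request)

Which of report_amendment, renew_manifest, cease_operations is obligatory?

renew_manifest

Premise 7 is F(~release_detainee), i.e. O(release_detainee).
From O(release_detainee) and premise 2, O(release_detainee ⊃ update_badge), we obtain O(update_badge).
Premise 1, O(countersign_request ⊃ ~update_badge), contraposes to O(update_badge ⊃ ~countersign_request); with O(update_badge) we get O(~countersign_request).
Premise 10, O(withhold_contract ⊃ countersign_request), contraposes to O(~countersign_request ⊃ ~withhold_contract); with O(~countersign_request) we get O(~withhold_contract).
Applying K to premise 8 (O(~withhold_contract ⊃ renew_manifest)) and O(~withhold_contract) yields O(renew_manifest).
So O(renew_manifest) holds — renew_manifest is obligatory. None of the other listed options is made obligatory by any chain of premises.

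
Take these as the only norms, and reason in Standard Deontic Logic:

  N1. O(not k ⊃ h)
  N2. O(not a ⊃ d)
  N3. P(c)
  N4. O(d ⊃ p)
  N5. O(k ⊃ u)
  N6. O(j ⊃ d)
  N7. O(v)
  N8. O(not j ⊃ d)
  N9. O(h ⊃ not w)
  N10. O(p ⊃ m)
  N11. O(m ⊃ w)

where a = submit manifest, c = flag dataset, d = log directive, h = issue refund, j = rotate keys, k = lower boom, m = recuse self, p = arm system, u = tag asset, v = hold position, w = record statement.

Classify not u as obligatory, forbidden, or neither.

Forbidden

Premises 8 and 6 are O(not j ⊃ d) and O(j ⊃ d); every ideal world satisfies not j or j, so in either case d holds — hence O(d).
Applying K to premise 4 (O(d ⊃ p)) and O(d) yields O(p).
From O(p) and premise 10, O(p ⊃ m), we obtain O(m).
Premise 11 is O(m ⊃ w); since O(m), deontic closure gives O(w).
The contrapositive of premise 9 (O(h ⊃ not w)) is O(w ⊃ not h), and O(w) is already established, so O(not h).
Premise 1, O(not k ⊃ h), contraposes to O(not h ⊃ k); with O(not h) we get O(k).
With premise 5, O(k ⊃ u), the K-axiom yields O(u).
Premises 2, 3, 7 do not contribute to this derivation.
Thus O(u), which is F(not u): not u is forbidden.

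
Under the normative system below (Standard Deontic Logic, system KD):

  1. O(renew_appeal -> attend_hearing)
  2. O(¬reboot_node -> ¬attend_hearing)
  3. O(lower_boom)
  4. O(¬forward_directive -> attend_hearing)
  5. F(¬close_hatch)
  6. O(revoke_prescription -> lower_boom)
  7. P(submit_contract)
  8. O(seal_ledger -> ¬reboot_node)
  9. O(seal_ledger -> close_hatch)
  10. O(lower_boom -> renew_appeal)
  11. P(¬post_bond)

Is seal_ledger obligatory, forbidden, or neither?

Forbidden

Premise 3 states O(lower_boom) outright.
Applying K to premise 10 (O(lower_boom -> renew_appeal)) and O(lower_boom) yields O(renew_appeal).
With premise 1, O(renew_appeal -> attend_hearing), the K-axiom yields O(attend_hearing).
Premise 2 is O(¬reboot_node -> ¬attend_hearing); contrapositively O(attend_hearing -> reboot_node). Since O(attend_hearing) holds, K gives O(reboot_node).
The contrapositive of premise 8 (O(seal_ledger -> ¬reboot_node)) is O(reboot_node -> ¬seal_ledger), and O(reboot_node) is already established, so O(¬seal_ledger).
Premises 4, 5, 6, 7, 9, 11 do not contribute to this derivation.
Thus O(¬seal_ledger), which is F(seal_ledger): seal_ledger is forbidden.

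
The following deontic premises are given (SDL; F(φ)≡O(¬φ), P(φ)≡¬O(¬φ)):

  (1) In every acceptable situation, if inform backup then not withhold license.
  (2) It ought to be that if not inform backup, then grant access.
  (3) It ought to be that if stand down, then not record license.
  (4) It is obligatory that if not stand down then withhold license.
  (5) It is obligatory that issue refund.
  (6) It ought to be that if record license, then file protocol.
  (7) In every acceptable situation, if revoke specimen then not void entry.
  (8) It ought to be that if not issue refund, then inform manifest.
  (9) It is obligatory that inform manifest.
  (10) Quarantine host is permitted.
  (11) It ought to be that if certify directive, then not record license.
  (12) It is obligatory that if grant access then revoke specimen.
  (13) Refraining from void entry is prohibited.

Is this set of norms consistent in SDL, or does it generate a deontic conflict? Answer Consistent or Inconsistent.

Premise 8 is O(¬issue_refund → inform_manifest); even if O(inform_manifest) held, inferring O(¬issue_refund) would be affirming the consequent — invalid.
So O(¬issue_refund) is not derivable, and the apparent clash with O(issue_refund) does not arise.
A world satisfying every obligation exists (e.g. certify_directive=false, file_protocol=false, grant_access=false, inform_backup=true, inform_manifest=true, issue_refund=true, quarantine_host=false, record_license=false, revoke_specimen=false, stand_down=true, void_entry=true, withhold_license=false); no atom is both obligatory and forbidden, so the set is consistent.

Consistent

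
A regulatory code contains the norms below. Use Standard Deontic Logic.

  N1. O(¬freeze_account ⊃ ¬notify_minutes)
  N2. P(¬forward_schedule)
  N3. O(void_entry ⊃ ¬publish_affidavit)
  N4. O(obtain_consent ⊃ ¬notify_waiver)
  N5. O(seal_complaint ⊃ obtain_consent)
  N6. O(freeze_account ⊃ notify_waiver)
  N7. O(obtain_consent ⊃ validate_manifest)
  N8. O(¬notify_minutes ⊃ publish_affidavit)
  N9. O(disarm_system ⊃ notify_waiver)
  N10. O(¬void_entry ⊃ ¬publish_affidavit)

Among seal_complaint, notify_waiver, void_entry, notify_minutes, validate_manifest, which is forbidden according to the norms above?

Premises 3 and 10 are O(void_entry ⊃ ¬publish_affidavit) and O(¬void_entry ⊃ ¬publish_affidavit); every ideal world satisfies void_entry or ¬void_entry, so in either case ¬publish_affidavit holds — hence O(¬publish_affidavit).
Premise 8, O(¬notify_minutes ⊃ publish_affidavit), contraposes to O(¬publish_affidavit ⊃ notify_minutes); with O(¬publish_affidavit) we get O(notify_minutes).
Premise 1, O(¬freeze_account ⊃ ¬notify_minutes), contraposes to O(notify_minutes ⊃ freeze_account); with O(notify_minutes) we get O(freeze_account).
With premise 6, O(freeze_account ⊃ notify_waiver), the K-axiom yields O(notify_waiver).
Premise 4 is O(obtain_consent ⊃ ¬notify_waiver); contrapositively O(notify_waiver ⊃ ¬obtain_consent). Since O(notify_waiver) holds, K gives O(¬obtain_consent).
Premise 5 is O(seal_complaint ⊃ obtain_consent); contrapositively O(¬obtain_consent ⊃ ¬seal_complaint). Since O(¬obtain_consent) holds, K gives O(¬seal_complaint).
So O(¬seal_complaint) holds, i.e. seal_complaint is forbidden. None of the other listed options is forbidden under the premises.

seal_complaint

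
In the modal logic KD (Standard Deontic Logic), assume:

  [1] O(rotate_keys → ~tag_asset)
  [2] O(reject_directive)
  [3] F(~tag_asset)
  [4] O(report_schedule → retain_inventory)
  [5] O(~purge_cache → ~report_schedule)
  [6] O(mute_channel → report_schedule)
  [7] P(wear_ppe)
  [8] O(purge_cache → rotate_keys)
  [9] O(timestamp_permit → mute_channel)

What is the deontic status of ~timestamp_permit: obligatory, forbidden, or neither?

F(~tag_asset) at premise 3 means O(tag_asset).
Premise 1 is O(rotate_keys → ~tag_asset); contrapositively O(tag_asset → ~rotate_keys). Since O(tag_asset) holds, K gives O(~rotate_keys).
The contrapositive of premise 8 (O(purge_cache → rotate_keys)) is O(~rotate_keys → ~purge_cache), and O(~rotate_keys) is already established, so O(~purge_cache).
Applying K to premise 5 (O(~purge_cache → ~report_schedule)) and O(~purge_cache) yields O(~report_schedule).
Premise 6, O(mute_channel → report_schedule), contraposes to O(~report_schedule → ~mute_channel); with O(~report_schedule) we get O(~mute_channel).
Premise 9, O(timestamp_permit → mute_channel), contraposes to O(~mute_channel → ~timestamp_permit); with O(~mute_channel) we get O(~timestamp_permit).
Premises 2, 4, 7 do not contribute to this derivation.
Hence ~timestamp_permit is obligatory.

Obligatory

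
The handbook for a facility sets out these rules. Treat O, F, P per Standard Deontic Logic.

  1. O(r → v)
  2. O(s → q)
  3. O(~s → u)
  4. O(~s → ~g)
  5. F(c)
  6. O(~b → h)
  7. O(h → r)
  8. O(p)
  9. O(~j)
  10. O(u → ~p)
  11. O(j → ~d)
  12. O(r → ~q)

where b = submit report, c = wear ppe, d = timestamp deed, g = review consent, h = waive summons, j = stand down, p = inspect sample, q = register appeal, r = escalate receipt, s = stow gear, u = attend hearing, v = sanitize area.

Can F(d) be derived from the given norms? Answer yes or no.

Premise 11 is O(j → ~d), but O(j) is not derivable from the premises, so it does not yield O(~d).
No other premise forces O(~d). An ideal world satisfying every premise can still have d true, so F(d) is not derivable.

No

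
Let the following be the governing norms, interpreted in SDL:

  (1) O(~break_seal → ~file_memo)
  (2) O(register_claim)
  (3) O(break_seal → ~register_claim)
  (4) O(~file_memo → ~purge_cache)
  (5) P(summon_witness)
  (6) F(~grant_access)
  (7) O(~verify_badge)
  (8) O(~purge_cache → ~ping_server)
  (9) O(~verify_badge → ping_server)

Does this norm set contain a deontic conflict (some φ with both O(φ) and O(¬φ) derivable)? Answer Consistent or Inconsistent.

Premise 2 gives O(register_claim).
Premise 3, O(break_seal → ~register_claim), contraposes to O(register_claim → ~break_seal); with O(register_claim) we get O(~break_seal).
Premise 1 is O(~break_seal → ~file_memo); since O(~break_seal), deontic closure gives O(~file_memo).
From O(~file_memo) and premise 4, O(~file_memo → ~purge_cache), we obtain O(~purge_cache).
From O(~purge_cache) and premise 8, O(~purge_cache → ~ping_server), we obtain O(~ping_server).
The contrapositive of premise 9 (O(~verify_badge → ping_server)) is O(~ping_server → verify_badge), and O(~ping_server) is already established, so O(verify_badge).
However, premise 7 gives O(~verify_badge).
We now have both O(verify_badge) and O(~verify_badge) — verify_badge is simultaneously obligatory and forbidden, violating the D-axiom.

Inconsistent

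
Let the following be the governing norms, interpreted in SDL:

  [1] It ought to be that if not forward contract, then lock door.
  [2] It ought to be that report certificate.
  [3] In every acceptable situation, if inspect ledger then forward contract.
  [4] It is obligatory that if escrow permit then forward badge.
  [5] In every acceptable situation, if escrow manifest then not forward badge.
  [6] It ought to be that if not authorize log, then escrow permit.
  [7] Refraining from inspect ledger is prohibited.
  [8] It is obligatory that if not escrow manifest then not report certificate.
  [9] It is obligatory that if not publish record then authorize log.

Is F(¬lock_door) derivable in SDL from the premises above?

No

Premise 1 is O(¬forward_contract → lock_door), but O(¬forward_contract) is not derivable from the premises, so it does not yield O(lock_door).
No other premise forces O(lock_door). An ideal world satisfying every premise can still have ¬lock_door true, so F(¬lock_door) is not derivable.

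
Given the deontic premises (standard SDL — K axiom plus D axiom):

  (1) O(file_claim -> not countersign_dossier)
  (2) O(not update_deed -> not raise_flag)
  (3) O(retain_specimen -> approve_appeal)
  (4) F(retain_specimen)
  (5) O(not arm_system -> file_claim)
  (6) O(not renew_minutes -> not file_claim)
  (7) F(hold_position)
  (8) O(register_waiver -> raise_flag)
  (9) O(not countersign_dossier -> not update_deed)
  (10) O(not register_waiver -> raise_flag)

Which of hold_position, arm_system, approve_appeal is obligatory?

By case analysis on not register_waiver: premise 10 gives O(not register_waiver -> raise_flag) and premise 8 gives O(register_waiver -> raise_flag), so O(raise_flag) either way.
The contrapositive of premise 2 (O(not update_deed -> not raise_flag)) is O(raise_flag -> update_deed), and O(raise_flag) is already established, so O(update_deed).
Premise 9, O(not countersign_dossier -> not update_deed), contraposes to O(update_deed -> countersign_dossier); with O(update_deed) we get O(countersign_dossier).
The contrapositive of premise 1 (O(file_claim -> not countersign_dossier)) is O(countersign_dossier -> not file_claim), and O(countersign_dossier) is already established, so O(not file_claim).
The contrapositive of premise 5 (O(not arm_system -> file_claim)) is O(not file_claim -> arm_system), and O(not file_claim) is already established, so O(arm_system).
So O(arm_system) holds — arm_system is obligatory. None of the other listed options is made obligatory by any chain of premises.

arm_system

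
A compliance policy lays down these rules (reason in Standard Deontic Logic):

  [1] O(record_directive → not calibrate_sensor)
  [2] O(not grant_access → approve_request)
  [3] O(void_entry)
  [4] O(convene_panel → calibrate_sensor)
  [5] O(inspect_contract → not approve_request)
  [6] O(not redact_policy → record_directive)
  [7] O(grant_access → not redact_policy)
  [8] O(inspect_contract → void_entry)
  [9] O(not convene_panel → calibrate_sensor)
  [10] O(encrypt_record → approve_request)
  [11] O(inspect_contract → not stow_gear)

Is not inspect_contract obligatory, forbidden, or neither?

Premises 9 and 4 are O(not convene_panel → calibrate_sensor) and O(convene_panel → calibrate_sensor); every ideal world satisfies not convene_panel or convene_panel, so in either case calibrate_sensor holds — hence O(calibrate_sensor).
Premise 1, O(record_directive → not calibrate_sensor), contraposes to O(calibrate_sensor → not record_directive); with O(calibrate_sensor) we get O(not record_directive).
Premise 6 is O(not redact_policy → record_directive); contrapositively O(not record_directive → redact_policy). Since O(not record_directive) holds, K gives O(redact_policy).
Premise 7, O(grant_access → not redact_policy), contraposes to O(redact_policy → not grant_access); with O(redact_policy) we get O(not grant_access).
Premise 2 is O(not grant_access → approve_request); since O(not grant_access), deontic closure gives O(approve_request).
Premise 5, O(inspect_contract → not approve_request), contraposes to O(approve_request → not inspect_contract); with O(approve_request) we get O(not inspect_contract).
Premises 3, 8, 10, 11 do not contribute to this derivation.
Hence not inspect_contract is obligatory.

Obligatory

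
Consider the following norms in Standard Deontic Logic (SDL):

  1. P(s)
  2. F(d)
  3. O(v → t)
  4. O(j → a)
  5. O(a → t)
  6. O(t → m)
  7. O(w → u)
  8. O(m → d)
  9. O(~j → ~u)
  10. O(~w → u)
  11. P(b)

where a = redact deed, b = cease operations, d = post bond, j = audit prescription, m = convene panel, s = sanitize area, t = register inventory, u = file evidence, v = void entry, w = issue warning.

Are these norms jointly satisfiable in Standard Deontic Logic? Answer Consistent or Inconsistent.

Inconsistent

Premises 10 and 7 are O(~w → u) and O(w → u); every ideal world satisfies ~w or w, so in either case u holds — hence O(u).
Premise 9, O(~j → ~u), contraposes to O(u → j); with O(u) we get O(j).
Premise 4 is O(j → a); since O(j), deontic closure gives O(a).
Premise 5 is O(a → t); since O(a), deontic closure gives O(t).
From O(t) and premise 6, O(t → m), we obtain O(m).
Applying K to premise 8 (O(m → d)) and O(m) yields O(d).
However, F(d) at premise 2 amounts to O(~d).
We now have both O(d) and O(~d) — d is simultaneously obligatory and forbidden, violating the D-axiom.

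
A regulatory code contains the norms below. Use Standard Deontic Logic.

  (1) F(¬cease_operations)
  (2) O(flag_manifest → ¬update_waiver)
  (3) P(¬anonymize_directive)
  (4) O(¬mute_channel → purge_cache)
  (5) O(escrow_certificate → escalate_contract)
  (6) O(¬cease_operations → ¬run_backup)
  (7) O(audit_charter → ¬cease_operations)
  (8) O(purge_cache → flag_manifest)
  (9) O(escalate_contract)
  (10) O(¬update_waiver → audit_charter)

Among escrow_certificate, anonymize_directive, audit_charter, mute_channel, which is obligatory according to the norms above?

mute_channel

F(¬cease_operations) at premise 1 means O(cease_operations).
The contrapositive of premise 7 (O(audit_charter → ¬cease_operations)) is O(cease_operations → ¬audit_charter), and O(cease_operations) is already established, so O(¬audit_charter).
The contrapositive of premise 10 (O(¬update_waiver → audit_charter)) is O(¬audit_charter → update_waiver), and O(¬audit_charter) is already established, so O(update_waiver).
The contrapositive of premise 2 (O(flag_manifest → ¬update_waiver)) is O(update_waiver → ¬flag_manifest), and O(update_waiver) is already established, so O(¬flag_manifest).
Premise 8 is O(purge_cache → flag_manifest); contrapositively O(¬flag_manifest → ¬purge_cache). Since O(¬flag_manifest) holds, K gives O(¬purge_cache).
Premise 4, O(¬mute_channel → purge_cache), contraposes to O(¬purge_cache → mute_channel); with O(¬purge_cache) we get O(mute_channel).
So O(mute_channel) holds — mute_channel is obligatory. None of the other listed options is made obligatory by any chain of premises.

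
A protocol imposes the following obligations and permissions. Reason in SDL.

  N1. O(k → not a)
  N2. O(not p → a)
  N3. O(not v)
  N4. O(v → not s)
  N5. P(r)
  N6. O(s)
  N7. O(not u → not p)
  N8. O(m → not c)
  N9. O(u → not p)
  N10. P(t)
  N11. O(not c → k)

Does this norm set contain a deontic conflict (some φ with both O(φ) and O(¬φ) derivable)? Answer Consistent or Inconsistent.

Premise 4 is O(v → not s), but O(v) is not derivable from the premises, so it does not yield O(not s).
So O(not s) is not derivable, and the apparent clash with O(s) does not arise.
A world satisfying every obligation exists (e.g. a=true, c=true, k=false, m=false, p=false, r=false, s=true, t=false, u=false, v=false); no atom is both obligatory and forbidden, so the set is consistent.

Consistent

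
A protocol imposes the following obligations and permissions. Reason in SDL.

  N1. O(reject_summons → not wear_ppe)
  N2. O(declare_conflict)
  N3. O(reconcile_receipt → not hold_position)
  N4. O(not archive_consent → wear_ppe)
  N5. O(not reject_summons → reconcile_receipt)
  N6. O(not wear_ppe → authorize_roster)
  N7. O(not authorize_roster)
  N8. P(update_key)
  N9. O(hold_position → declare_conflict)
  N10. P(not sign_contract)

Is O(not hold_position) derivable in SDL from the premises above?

Yes

From premise 7 we have O(not authorize_roster).
Premise 6 is O(not wear_ppe → authorize_roster); contrapositively O(not authorize_roster → wear_ppe). Since O(not authorize_roster) holds, K gives O(wear_ppe).
Premise 1 is O(reject_summons → not wear_ppe); contrapositively O(wear_ppe → not reject_summons). Since O(wear_ppe) holds, K gives O(not reject_summons).
From O(not reject_summons) and premise 5, O(not reject_summons → reconcile_receipt), we obtain O(reconcile_receipt).
From O(reconcile_receipt) and premise 3, O(reconcile_receipt → not hold_position), we obtain O(not hold_position).
Premises 2, 4, 8, 9, 10 do not contribute to this derivation.
So O(not hold_position) follows.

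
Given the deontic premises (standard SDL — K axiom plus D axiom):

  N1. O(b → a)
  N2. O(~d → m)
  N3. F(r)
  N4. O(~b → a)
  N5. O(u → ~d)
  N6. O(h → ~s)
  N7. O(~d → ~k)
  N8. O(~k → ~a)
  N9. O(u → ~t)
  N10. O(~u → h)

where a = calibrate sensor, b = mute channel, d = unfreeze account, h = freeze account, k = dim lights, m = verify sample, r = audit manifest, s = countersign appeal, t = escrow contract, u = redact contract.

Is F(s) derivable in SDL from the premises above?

Yes

Premises 1 and 4 are O(b → a) and O(~b → a); every ideal world satisfies b or ~b, so in either case a holds — hence O(a).
The contrapositive of premise 8 (O(~k → ~a)) is O(a → k), and O(a) is already established, so O(k).
Premise 7, O(~d → ~k), contraposes to O(k → d); with O(k) we get O(d).
Premise 5, O(u → ~d), contraposes to O(d → ~u); with O(d) we get O(~u).
Applying K to premise 10 (O(~u → h)) and O(~u) yields O(h).
Premise 6 is O(h → ~s); since O(h), deontic closure gives O(~s).
Premises 2, 3, 9 do not contribute to this derivation.
So O(~s) holds, i.e. F(s). The claim follows.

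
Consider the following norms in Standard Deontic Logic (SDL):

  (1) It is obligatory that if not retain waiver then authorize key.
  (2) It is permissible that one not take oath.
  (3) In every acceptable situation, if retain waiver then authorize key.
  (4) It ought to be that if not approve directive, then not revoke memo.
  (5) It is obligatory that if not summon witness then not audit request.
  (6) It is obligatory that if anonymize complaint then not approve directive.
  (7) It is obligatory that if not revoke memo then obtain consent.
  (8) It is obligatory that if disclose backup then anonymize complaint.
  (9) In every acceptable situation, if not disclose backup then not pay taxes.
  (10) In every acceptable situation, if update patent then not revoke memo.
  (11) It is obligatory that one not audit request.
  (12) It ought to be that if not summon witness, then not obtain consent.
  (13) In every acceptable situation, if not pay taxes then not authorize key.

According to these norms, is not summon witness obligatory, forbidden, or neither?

Forbidden

By case analysis on ¬retain_waiver: premise 1 gives O(¬retain_waiver → authorize_key) and premise 3 gives O(retain_waiver → authorize_key), so O(authorize_key) either way.
The contrapositive of premise 13 (O(¬pay_taxes → ¬authorize_key)) is O(authorize_key → pay_taxes), and O(authorize_key) is already established, so O(pay_taxes).
The contrapositive of premise 9 (O(¬disclose_backup → ¬pay_taxes)) is O(pay_taxes → disclose_backup), and O(pay_taxes) is already established, so O(disclose_backup).
Premise 8 is O(disclose_backup → anonymize_complaint); since O(disclose_backup), deontic closure gives O(anonymize_complaint).
From O(anonymize_complaint) and premise 6, O(anonymize_complaint → ¬approve_directive), we obtain O(¬approve_directive).
Applying K to premise 4 (O(¬approve_directive → ¬revoke_memo)) and O(¬approve_directive) yields O(¬revoke_memo).
With premise 7, O(¬revoke_memo → obtain_consent), the K-axiom yields O(obtain_consent).
Premise 12 is O(¬summon_witness → ¬obtain_consent); contrapositively O(obtain_consent → summon_witness). Since O(obtain_consent) holds, K gives O(summon_witness).
Premises 2, 5, 10, 11 do not contribute to this derivation.
Thus O(summon_witness), which is F(¬summon_witness): ¬summon_witness is forbidden.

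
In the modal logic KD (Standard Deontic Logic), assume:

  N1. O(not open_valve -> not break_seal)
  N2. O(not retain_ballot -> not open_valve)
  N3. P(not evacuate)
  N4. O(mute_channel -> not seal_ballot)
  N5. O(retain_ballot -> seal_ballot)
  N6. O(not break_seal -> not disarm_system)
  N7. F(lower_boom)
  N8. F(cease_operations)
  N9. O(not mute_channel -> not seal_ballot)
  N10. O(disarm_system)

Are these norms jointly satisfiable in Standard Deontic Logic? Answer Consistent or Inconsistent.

Inconsistent

By case analysis on not mute_channel: premise 9 gives O(not mute_channel -> not seal_ballot) and premise 4 gives O(mute_channel -> not seal_ballot), so O(not seal_ballot) either way.
Premise 5 is O(retain_ballot -> seal_ballot); contrapositively O(not seal_ballot -> not retain_ballot). Since O(not seal_ballot) holds, K gives O(not retain_ballot).
Applying K to premise 2 (O(not retain_ballot -> not open_valve)) and O(not retain_ballot) yields O(not open_valve).
Applying K to premise 1 (O(not open_valve -> not break_seal)) and O(not open_valve) yields O(not break_seal).
Applying K to premise 6 (O(not break_seal -> not disarm_system)) and O(not break_seal) yields O(not disarm_system).
Yet premise 10 states O(disarm_system).
We now have both O(not disarm_system) and O(disarm_system) — disarm_system is simultaneously obligatory and forbidden, violating the D-axiom.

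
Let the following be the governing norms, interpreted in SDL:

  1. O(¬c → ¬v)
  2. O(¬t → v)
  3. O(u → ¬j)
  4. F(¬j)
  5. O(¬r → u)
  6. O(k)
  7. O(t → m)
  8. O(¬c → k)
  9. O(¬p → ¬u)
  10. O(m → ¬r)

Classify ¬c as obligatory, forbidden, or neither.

F(¬j) at premise 4 means O(j).
Premise 3, O(u → ¬j), contraposes to O(j → ¬u); with O(j) we get O(¬u).
The contrapositive of premise 5 (O(¬r → u)) is O(¬u → r), and O(¬u) is already established, so O(r).
Premise 10, O(m → ¬r), contraposes to O(r → ¬m); with O(r) we get O(¬m).
The contrapositive of premise 7 (O(t → m)) is O(¬m → ¬t), and O(¬m) is already established, so O(¬t).
With premise 2, O(¬t → v), the K-axiom yields O(v).
Premise 1, O(¬c → ¬v), contraposes to O(v → c); with O(v) we get O(c).
Premises 6, 8, 9 do not contribute to this derivation.
Thus O(c), which is F(¬c): ¬c is forbidden.

Forbidden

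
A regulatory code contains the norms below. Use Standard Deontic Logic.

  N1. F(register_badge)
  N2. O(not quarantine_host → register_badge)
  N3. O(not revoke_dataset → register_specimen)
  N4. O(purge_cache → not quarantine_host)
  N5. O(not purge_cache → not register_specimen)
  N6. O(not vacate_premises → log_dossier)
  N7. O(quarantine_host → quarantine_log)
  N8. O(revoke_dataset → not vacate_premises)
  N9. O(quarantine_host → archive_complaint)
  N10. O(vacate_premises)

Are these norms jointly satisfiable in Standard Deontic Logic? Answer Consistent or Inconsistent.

From premise 10 we have O(vacate_premises).
Premise 8 is O(revoke_dataset → not vacate_premises); contrapositively O(vacate_premises → not revoke_dataset). Since O(vacate_premises) holds, K gives O(not revoke_dataset).
With premise 3, O(not revoke_dataset → register_specimen), the K-axiom yields O(register_specimen).
Premise 5 is O(not purge_cache → not register_specimen); contrapositively O(register_specimen → purge_cache). Since O(register_specimen) holds, K gives O(purge_cache).
With premise 4, O(purge_cache → not quarantine_host), the K-axiom yields O(not quarantine_host).
With premise 2, O(not quarantine_host → register_badge), the K-axiom yields O(register_badge).
But premise 1, F(register_badge), means O(not register_badge).
We now have both O(register_badge) and O(not register_badge) — register_badge is simultaneously obligatory and forbidden, violating the D-axiom.

Inconsistent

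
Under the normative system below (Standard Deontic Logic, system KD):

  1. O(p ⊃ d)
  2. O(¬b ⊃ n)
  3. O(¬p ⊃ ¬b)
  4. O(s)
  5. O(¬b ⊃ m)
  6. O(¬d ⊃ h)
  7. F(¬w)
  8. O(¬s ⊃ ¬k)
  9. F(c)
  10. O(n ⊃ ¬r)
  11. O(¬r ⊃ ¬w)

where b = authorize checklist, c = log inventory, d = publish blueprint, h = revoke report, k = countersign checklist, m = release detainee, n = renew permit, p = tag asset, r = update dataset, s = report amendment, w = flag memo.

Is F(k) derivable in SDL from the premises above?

Premise 8 is O(¬s ⊃ ¬k), but O(¬s) is not derivable from the premises, so it does not yield O(¬k).
No other premise forces O(¬k). An ideal world satisfying every premise can still have k true, so F(k) is not derivable.

No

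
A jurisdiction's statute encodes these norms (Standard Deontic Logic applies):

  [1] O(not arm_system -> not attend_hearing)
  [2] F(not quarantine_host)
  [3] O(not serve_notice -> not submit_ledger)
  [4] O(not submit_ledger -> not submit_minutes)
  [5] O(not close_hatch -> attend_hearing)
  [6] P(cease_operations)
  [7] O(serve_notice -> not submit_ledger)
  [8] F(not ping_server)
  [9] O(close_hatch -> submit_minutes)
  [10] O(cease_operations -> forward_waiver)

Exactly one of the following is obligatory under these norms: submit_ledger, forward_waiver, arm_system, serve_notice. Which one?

arm_system

Premises 7 and 3 cover both cases: O(serve_notice -> not submit_ledger) and O(not serve_notice -> not submit_ledger). Since serve_notice ∨ not serve_notice is a tautology, O(not submit_ledger) follows.
Premise 4 is O(not submit_ledger -> not submit_minutes); since O(not submit_ledger), deontic closure gives O(not submit_minutes).
Premise 9 is O(close_hatch -> submit_minutes); contrapositively O(not submit_minutes -> not close_hatch). Since O(not submit_minutes) holds, K gives O(not close_hatch).
From O(not close_hatch) and premise 5, O(not close_hatch -> attend_hearing), we obtain O(attend_hearing).
The contrapositive of premise 1 (O(not arm_system -> not attend_hearing)) is O(attend_hearing -> arm_system), and O(attend_hearing) is already established, so O(arm_system).
So O(arm_system) holds — arm_system is obligatory. None of the other listed options is made obligatory by any chain of premises.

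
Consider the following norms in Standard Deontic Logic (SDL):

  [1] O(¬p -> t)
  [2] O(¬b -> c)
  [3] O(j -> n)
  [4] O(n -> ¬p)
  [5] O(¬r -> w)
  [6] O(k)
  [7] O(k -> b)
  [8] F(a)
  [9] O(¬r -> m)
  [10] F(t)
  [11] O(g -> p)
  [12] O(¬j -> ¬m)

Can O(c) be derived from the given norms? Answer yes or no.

No

Premise 2 is O(¬b -> c), but O(¬b) is not derivable from the premises, so it does not yield O(c).
No other premise forces O(c). An ideal world satisfying every premise can still have c false, so O(c) is not derivable.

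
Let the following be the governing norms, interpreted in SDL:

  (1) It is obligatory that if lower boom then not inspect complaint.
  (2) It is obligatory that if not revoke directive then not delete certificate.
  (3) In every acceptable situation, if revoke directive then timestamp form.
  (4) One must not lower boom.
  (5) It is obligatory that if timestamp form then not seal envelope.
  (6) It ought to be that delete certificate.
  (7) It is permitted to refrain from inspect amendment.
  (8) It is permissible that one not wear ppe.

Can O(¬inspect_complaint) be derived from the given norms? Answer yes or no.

No

Premise 1 is O(lower_boom → ¬inspect_complaint), but O(lower_boom) is not derivable from the premises, so it does not yield O(¬inspect_complaint).
No other premise forces O(¬inspect_complaint). An ideal world satisfying every premise can still have ¬inspect_complaint false, so O(¬inspect_complaint) is not derivable.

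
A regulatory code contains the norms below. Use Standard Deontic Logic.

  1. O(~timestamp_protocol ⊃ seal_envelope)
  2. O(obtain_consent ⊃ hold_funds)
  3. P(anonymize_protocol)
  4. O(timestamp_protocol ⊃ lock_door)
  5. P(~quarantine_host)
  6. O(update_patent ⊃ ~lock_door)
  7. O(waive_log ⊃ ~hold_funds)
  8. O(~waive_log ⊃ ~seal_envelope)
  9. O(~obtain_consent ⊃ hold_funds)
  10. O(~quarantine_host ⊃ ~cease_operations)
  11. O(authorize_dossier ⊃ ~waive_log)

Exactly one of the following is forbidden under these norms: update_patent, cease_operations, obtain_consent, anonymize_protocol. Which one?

Premises 2 and 9 cover both cases: O(obtain_consent ⊃ hold_funds) and O(~obtain_consent ⊃ hold_funds). Since obtain_consent ∨ ~obtain_consent is a tautology, O(hold_funds) follows.
The contrapositive of premise 7 (O(waive_log ⊃ ~hold_funds)) is O(hold_funds ⊃ ~waive_log), and O(hold_funds) is already established, so O(~waive_log).
Premise 8 is O(~waive_log ⊃ ~seal_envelope); since O(~waive_log), deontic closure gives O(~seal_envelope).
Premise 1, O(~timestamp_protocol ⊃ seal_envelope), contraposes to O(~seal_envelope ⊃ timestamp_protocol); with O(~seal_envelope) we get O(timestamp_protocol).
Applying K to premise 4 (O(timestamp_protocol ⊃ lock_door)) and O(timestamp_protocol) yields O(lock_door).
The contrapositive of premise 6 (O(update_patent ⊃ ~lock_door)) is O(lock_door ⊃ ~update_patent), and O(lock_door) is already established, so O(~update_patent).
So O(~update_patent) holds, i.e. update_patent is forbidden. None of the other listed options is forbidden under the premises.

update_patent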